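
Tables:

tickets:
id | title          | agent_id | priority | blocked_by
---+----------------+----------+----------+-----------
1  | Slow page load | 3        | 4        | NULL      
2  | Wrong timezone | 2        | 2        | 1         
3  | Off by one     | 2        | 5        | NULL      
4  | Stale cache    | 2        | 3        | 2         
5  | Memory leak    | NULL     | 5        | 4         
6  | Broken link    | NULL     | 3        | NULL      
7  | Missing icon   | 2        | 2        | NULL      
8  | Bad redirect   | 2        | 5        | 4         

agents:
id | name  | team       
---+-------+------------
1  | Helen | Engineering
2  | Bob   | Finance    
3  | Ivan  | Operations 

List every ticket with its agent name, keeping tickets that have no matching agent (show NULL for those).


LEFT JOIN keeps every row from tickets (the left table); where agent_id has no match in agents, the agent columns become NULL. Walk through each ticket:
  - ticket 1 (Slow page load): agent_id=3 -> matches Ivan
  - ticket 2 (Wrong timezone): agent_id=2 -> matches Bob
  - ticket 3 (Off by one): agent_id=2 -> matches Bob
  - ticket 4 (Stale cache): agent_id=2 -> matches Bob
  - ticket 5 (Memory leak): agent_id=NULL, no match -> kept with NULL
  - ticket 6 (Broken link): agent_id=NULL, no match -> kept with NULL
  - ticket 7 (Missing icon): agent_id=2 -> matches Bob
  - ticket 8 (Bad redirect): agent_id=2 -> matches Bob
All 8 rows appear; 2 have NULL agent.

SQL:
SELECT a.title, b.name AS agent
FROM tickets a
LEFT JOIN agents b ON a.agent_id = b.id

Result:
title          | agent
---------------+------
Slow page load | Ivan 
Wrong timezone | Bob  
Off by one     | Bob  
Stale cache    | Bob  
Memory leak    | NULL 
Broken link    | NULL 
Missing icon   | Bob  
Bad redirect   | Bob  


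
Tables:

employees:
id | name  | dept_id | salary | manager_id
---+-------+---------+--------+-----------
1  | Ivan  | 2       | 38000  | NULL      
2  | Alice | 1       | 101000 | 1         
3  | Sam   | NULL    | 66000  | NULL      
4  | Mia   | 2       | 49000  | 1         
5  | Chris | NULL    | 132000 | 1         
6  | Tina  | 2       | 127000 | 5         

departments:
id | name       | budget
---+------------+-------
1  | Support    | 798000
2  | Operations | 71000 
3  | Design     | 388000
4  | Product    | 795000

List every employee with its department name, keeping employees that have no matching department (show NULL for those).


LEFT JOIN keeps every row from employees (the left table); where dept_id has no match in departments, the department columns become NULL. Walk through each employee:
  - employee 1 (Ivan): dept_id=2 -> matches Operations
  - employee 2 (Alice): dept_id=1 -> matches Support
  - employee 3 (Sam): dept_id=NULL, no match -> kept with NULL
  - employee 4 (Mia): dept_id=2 -> matches Operations
  - employee 5 (Chris): dept_id=NULL, no match -> kept with NULL
  - employee 6 (Tina): dept_id=2 -> matches Operations
All 6 rows appear; 2 have NULL department.

SQL:
SELECT a.name, b.name AS department
FROM employees a
LEFT JOIN departments b ON a.dept_id = b.id

Result:
name  | department
------+-----------
Ivan  | Operations
Alice | Support   
Sam   | NULL      
Mia   | Operations
Chris | NULL      
Tina  | Operations


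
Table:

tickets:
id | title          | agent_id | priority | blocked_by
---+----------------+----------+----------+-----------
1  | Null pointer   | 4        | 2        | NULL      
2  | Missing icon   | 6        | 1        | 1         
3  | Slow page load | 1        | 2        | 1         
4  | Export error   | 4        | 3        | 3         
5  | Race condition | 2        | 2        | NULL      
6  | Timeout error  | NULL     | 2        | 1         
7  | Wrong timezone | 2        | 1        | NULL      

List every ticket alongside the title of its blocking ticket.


This is a self-join: tickets is joined to a second copy of itself, matching each row's blocked_by to another row's id. Use LEFT JOIN so rows with blocked_by=NULL are kept.
  - ticket 1 (Null pointer): blocked_by=NULL -> NULL
  - ticket 2 (Missing icon): blocked_by=1 -> Null pointer
  - ticket 3 (Slow page load): blocked_by=1 -> Null pointer
  - ticket 4 (Export error): blocked_by=3 -> Slow page load
  - ticket 5 (Race condition): blocked_by=NULL -> NULL
  - ticket 6 (Timeout error): blocked_by=1 -> Null pointer
  - ticket 7 (Wrong timezone): blocked_by=NULL -> NULL

SQL:
SELECT a.title AS item, b.title AS blocked_by
FROM tickets a
LEFT JOIN tickets b ON a.blocked_by = b.id

Result:
item           | blocked_by    
---------------+---------------
Null pointer   | NULL          
Missing icon   | Null pointer  
Slow page load | Null pointer  
Export error   | Slow page load
Race condition | NULL          
Timeout error  | Null pointer  
Wrong timezone | NULL          


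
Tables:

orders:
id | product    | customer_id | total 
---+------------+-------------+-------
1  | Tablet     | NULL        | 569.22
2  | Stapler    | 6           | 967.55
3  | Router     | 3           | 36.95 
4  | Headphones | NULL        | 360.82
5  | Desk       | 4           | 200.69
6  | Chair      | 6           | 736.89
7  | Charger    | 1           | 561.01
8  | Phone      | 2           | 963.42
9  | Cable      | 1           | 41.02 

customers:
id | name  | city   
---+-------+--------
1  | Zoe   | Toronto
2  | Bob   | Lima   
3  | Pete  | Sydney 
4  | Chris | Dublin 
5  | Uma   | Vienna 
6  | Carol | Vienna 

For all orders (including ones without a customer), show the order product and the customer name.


LEFT JOIN keeps every row from orders (the left table); where customer_id has no match in customers, the customer columns become NULL. Walk through each order:
  - order 1 (Tablet): customer_id=NULL, no match -> kept with NULL
  - order 2 (Stapler): customer_id=6 -> matches Carol
  - order 3 (Router): customer_id=3 -> matches Pete
  - order 4 (Headphones): customer_id=NULL, no match -> kept with NULL
  - order 5 (Desk): customer_id=4 -> matches Chris
  - order 6 (Chair): customer_id=6 -> matches Carol
  - order 7 (Charger): customer_id=1 -> matches Zoe
  - order 8 (Phone): customer_id=2 -> matches Bob
  - order 9 (Cable): customer_id=1 -> matches Zoe
All 9 rows appear; 2 have NULL customer.

SQL:
SELECT a.product, b.name AS customer
FROM orders a
LEFT JOIN customers b ON a.customer_id = b.id

Result:
product    | customer
-----------+---------
Tablet     | NULL    
Stapler    | Carol   
Router     | Pete    
Headphones | NULL    
Desk       | Chris   
Chair      | Carol   
Charger    | Zoe     
Phone      | Bob     
Cable      | Zoe     


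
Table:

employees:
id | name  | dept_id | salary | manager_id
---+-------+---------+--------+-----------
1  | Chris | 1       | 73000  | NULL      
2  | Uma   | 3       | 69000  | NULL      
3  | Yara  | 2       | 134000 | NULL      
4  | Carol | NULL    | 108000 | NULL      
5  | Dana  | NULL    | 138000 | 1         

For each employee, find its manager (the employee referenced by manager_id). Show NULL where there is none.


This is a self-join: employees is joined to a second copy of itself, matching each row's manager_id to another row's id. Use LEFT JOIN so rows with manager_id=NULL are kept.
  - employee 1 (Chris): manager_id=NULL -> NULL
  - employee 2 (Uma): manager_id=NULL -> NULL
  - employee 3 (Yara): manager_id=NULL -> NULL
  - employee 4 (Carol): manager_id=NULL -> NULL
  - employee 5 (Dana): manager_id=1 -> Chris

SQL:
SELECT a.name AS item, b.name AS manager
FROM employees a
LEFT JOIN employees b ON a.manager_id = b.id

Result:
item  | manager
------+--------
Chris | NULL   
Uma   | NULL   
Yara  | NULL   
Carol | NULL   
Dana  | Chris  


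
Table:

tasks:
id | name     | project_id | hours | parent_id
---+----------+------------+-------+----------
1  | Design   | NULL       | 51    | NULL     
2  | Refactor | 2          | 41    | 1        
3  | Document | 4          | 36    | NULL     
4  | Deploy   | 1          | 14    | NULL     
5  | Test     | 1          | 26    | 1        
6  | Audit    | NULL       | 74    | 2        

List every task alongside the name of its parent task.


This is a self-join: tasks is joined to a second copy of itself, matching each row's parent_id to another row's id. Use LEFT JOIN so rows with parent_id=NULL are kept.
  - task 1 (Design): parent_id=NULL -> NULL
  - task 2 (Refactor): parent_id=1 -> Design
  - task 3 (Document): parent_id=NULL -> NULL
  - task 4 (Deploy): parent_id=NULL -> NULL
  - task 5 (Test): parent_id=1 -> Design
  - task 6 (Audit): parent_id=2 -> Refactor

SQL:
SELECT a.name AS item, b.name AS parent
FROM tasks a
LEFT JOIN tasks b ON a.parent_id = b.id

Result:
item     | parent  
---------+---------
Design   | NULL    
Refactor | Design  
Document | NULL    
Deploy   | NULL    
Test     | Design  
Audit    | Refactor


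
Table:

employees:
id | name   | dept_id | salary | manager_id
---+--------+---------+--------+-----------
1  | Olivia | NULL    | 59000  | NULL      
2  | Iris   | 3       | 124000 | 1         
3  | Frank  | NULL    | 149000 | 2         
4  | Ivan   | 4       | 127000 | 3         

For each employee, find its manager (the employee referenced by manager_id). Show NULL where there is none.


This is a self-join: employees is joined to a second copy of itself, matching each row's manager_id to another row's id. Use LEFT JOIN so rows with manager_id=NULL are kept.
  - employee 1 (Olivia): manager_id=NULL -> NULL
  - employee 2 (Iris): manager_id=1 -> Olivia
  - employee 3 (Frank): manager_id=2 -> Iris
  - employee 4 (Ivan): manager_id=3 -> Frank

SQL:
SELECT a.name AS item, b.name AS manager
FROM employees a
LEFT JOIN employees b ON a.manager_id = b.id

Result:
item   | manager
-------+--------
Olivia | NULL   
Iris   | Olivia 
Frank  | Iris   
Ivan   | Frank  


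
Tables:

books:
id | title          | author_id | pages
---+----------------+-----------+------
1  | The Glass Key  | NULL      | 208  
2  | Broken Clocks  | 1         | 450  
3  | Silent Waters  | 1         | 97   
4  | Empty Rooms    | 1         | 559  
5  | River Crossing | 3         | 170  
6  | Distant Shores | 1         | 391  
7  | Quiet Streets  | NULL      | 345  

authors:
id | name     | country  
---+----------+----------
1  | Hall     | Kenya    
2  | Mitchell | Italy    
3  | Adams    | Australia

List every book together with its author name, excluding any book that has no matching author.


INNER JOIN keeps only books rows whose author_id matches an id in authors. Walk through each book:
  - book 1 (The Glass Key): author_id=NULL, no match -> dropped
  - book 2 (Broken Clocks): author_id=1 -> matches Hall
  - book 3 (Silent Waters): author_id=1 -> matches Hall
  - book 4 (Empty Rooms): author_id=1 -> matches Hall
  - book 5 (River Crossing): author_id=3 -> matches Adams
  - book 6 (Distant Shores): author_id=1 -> matches Hall
  - book 7 (Quiet Streets): author_id=NULL, no match -> dropped
So 2 of 7 rows are dropped.

SQL:
SELECT a.title, b.name AS author
FROM books a
INNER JOIN authors b ON a.author_id = b.id

Result:
title          | author
---------------+-------
Broken Clocks  | Hall  
Silent Waters  | Hall  
Empty Rooms    | Hall  
River Crossing | Adams 
Distant Shores | Hall  


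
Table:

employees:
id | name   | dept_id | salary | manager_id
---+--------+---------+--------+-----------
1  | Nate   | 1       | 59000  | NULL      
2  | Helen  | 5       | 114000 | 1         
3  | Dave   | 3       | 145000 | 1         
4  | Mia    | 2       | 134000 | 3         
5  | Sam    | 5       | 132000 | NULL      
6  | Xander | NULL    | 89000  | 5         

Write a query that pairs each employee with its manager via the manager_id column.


This is a self-join: employees is joined to a second copy of itself, matching each row's manager_id to another row's id. Use LEFT JOIN so rows with manager_id=NULL are kept.
  - employee 1 (Nate): manager_id=NULL -> NULL
  - employee 2 (Helen): manager_id=1 -> Nate
  - employee 3 (Dave): manager_id=1 -> Nate
  - employee 4 (Mia): manager_id=3 -> Dave
  - employee 5 (Sam): manager_id=NULL -> NULL
  - employee 6 (Xander): manager_id=5 -> Sam

SQL:
SELECT a.name AS item, b.name AS manager
FROM employees a
LEFT JOIN employees b ON a.manager_id = b.id

Result:
item   | manager
-------+--------
Nate   | NULL   
Helen  | Nate   
Dave   | Nate   
Mia    | Dave   
Sam    | NULL   
Xander | Sam    


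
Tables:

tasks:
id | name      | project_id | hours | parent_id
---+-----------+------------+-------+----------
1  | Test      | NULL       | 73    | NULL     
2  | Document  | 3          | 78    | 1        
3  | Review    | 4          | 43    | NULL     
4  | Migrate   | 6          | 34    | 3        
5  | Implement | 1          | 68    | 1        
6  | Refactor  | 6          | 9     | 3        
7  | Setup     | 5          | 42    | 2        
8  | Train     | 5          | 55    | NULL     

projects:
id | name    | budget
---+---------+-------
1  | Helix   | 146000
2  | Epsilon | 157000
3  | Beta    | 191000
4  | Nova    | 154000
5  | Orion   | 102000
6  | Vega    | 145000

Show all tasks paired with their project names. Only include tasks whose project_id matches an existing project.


INNER JOIN keeps only tasks rows whose project_id matches an id in projects. Walk through each task:
  - task 1 (Test): project_id=NULL, no match -> dropped
  - task 2 (Document): project_id=3 -> matches Beta
  - task 3 (Review): project_id=4 -> matches Nova
  - task 4 (Migrate): project_id=6 -> matches Vega
  - task 5 (Implement): project_id=1 -> matches Helix
  - task 6 (Refactor): project_id=6 -> matches Vega
  - task 7 (Setup): project_id=5 -> matches Orion
  - task 8 (Train): project_id=5 -> matches Orion
So 1 of 8 rows is dropped.

SQL:
SELECT a.name, b.name AS project
FROM tasks a
INNER JOIN projects b ON a.project_id = b.id

Result:
name      | project
----------+--------
Document  | Beta   
Review    | Nova   
Migrate   | Vega   
Implement | Helix  
Refactor  | Vega   
Setup     | Orion  
Train     | Orion  


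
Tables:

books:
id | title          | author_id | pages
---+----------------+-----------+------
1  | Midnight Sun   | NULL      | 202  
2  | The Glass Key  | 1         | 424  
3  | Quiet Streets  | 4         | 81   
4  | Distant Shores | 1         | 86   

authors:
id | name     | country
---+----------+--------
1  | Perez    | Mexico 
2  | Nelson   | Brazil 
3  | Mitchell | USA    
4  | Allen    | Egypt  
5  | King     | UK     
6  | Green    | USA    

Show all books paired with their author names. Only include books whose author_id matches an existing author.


INNER JOIN keeps only books rows whose author_id matches an id in authors. Walk through each book:
  - book 1 (Midnight Sun): author_id=NULL, no match -> dropped
  - book 2 (The Glass Key): author_id=1 -> matches Perez
  - book 3 (Quiet Streets): author_id=4 -> matches Allen
  - book 4 (Distant Shores): author_id=1 -> matches Perez
So 1 of 4 rows is dropped.

SQL:
SELECT a.title, b.name AS author
FROM books a
INNER JOIN authors b ON a.author_id = b.id

Result:
title          | author
---------------+-------
The Glass Key  | Perez 
Quiet Streets  | Allen 
Distant Shores | Perez 


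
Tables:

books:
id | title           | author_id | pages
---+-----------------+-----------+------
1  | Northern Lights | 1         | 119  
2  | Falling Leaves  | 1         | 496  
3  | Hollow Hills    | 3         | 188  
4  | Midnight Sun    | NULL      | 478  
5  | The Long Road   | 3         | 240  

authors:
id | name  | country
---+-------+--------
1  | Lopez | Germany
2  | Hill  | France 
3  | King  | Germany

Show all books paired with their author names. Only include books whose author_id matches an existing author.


INNER JOIN keeps only books rows whose author_id matches an id in authors. Walk through each book:
  - book 1 (Northern Lights): author_id=1 -> matches Lopez
  - book 2 (Falling Leaves): author_id=1 -> matches Lopez
  - book 3 (Hollow Hills): author_id=3 -> matches King
  - book 4 (Midnight Sun): author_id=NULL, no match -> dropped
  - book 5 (The Long Road): author_id=3 -> matches King
So 1 of 5 rows is dropped.

SQL:
SELECT a.title, b.name AS author
FROM books a
INNER JOIN authors b ON a.author_id = b.id

Result:
title           | author
----------------+-------
Northern Lights | Lopez 
Falling Leaves  | Lopez 
Hollow Hills    | King  
The Long Road   | King  


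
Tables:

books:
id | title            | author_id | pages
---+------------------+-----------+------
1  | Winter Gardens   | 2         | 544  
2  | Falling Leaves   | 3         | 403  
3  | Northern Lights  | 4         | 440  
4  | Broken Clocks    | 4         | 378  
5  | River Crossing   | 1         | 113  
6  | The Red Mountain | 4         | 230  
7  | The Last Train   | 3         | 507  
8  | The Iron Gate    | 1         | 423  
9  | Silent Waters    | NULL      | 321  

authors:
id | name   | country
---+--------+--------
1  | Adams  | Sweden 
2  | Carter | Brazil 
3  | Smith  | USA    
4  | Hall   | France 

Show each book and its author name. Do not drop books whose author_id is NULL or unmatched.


LEFT JOIN keeps every row from books (the left table); where author_id has no match in authors, the author columns become NULL. Walk through each book:
  - book 1 (Winter Gardens): author_id=2 -> matches Carter
  - book 2 (Falling Leaves): author_id=3 -> matches Smith
  - book 3 (Northern Lights): author_id=4 -> matches Hall
  - book 4 (Broken Clocks): author_id=4 -> matches Hall
  - book 5 (River Crossing): author_id=1 -> matches Adams
  - book 6 (The Red Mountain): author_id=4 -> matches Hall
  - book 7 (The Last Train): author_id=3 -> matches Smith
  - book 8 (The Iron Gate): author_id=1 -> matches Adams
  - book 9 (Silent Waters): author_id=NULL, no match -> kept with NULL
All 9 rows appear; 1 has NULL author.

SQL:
SELECT a.title, b.name AS author
FROM books a
LEFT JOIN authors b ON a.author_id = b.id

Result:
title            | author
-----------------+-------
Winter Gardens   | Carter
Falling Leaves   | Smith 
Northern Lights  | Hall  
Broken Clocks    | Hall  
River Crossing   | Adams 
The Red Mountain | Hall  
The Last Train   | Smith 
The Iron Gate    | Adams 
Silent Waters    | NULL  


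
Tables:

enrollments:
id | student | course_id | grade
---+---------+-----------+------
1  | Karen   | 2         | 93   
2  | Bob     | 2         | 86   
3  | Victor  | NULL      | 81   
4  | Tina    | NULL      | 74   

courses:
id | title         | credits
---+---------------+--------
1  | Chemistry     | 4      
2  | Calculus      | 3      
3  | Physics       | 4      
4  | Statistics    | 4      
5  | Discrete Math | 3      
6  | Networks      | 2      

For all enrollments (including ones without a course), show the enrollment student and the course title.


LEFT JOIN keeps every row from enrollments (the left table); where course_id has no match in courses, the course columns become NULL. Walk through each enrollment:
  - enrollment 1 (Karen): course_id=2 -> matches Calculus
  - enrollment 2 (Bob): course_id=2 -> matches Calculus
  - enrollment 3 (Victor): course_id=NULL, no match -> kept with NULL
  - enrollment 4 (Tina): course_id=NULL, no match -> kept with NULL
All 4 rows appear; 2 have NULL course.

SQL:
SELECT a.student, b.title AS course
FROM enrollments a
LEFT JOIN courses b ON a.course_id = b.id

Result:
student | course  
--------+---------
Karen   | Calculus
Bob     | Calculus
Victor  | NULL    
Tina    | NULL    


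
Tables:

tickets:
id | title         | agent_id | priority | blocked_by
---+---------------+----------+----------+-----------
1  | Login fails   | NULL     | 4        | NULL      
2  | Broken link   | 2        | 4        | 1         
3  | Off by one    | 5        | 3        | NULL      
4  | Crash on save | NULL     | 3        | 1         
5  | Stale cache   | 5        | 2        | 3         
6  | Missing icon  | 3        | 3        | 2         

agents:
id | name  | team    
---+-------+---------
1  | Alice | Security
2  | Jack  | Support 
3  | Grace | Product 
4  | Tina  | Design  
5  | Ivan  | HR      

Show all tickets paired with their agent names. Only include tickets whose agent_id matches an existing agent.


INNER JOIN keeps only tickets rows whose agent_id matches an id in agents. Walk through each ticket:
  - ticket 1 (Login fails): agent_id=NULL, no match -> dropped
  - ticket 2 (Broken link): agent_id=2 -> matches Jack
  - ticket 3 (Off by one): agent_id=5 -> matches Ivan
  - ticket 4 (Crash on save): agent_id=NULL, no match -> dropped
  - ticket 5 (Stale cache): agent_id=5 -> matches Ivan
  - ticket 6 (Missing icon): agent_id=3 -> matches Grace
So 2 of 6 rows are dropped.

SQL:
SELECT a.title, b.name AS agent
FROM tickets a
INNER JOIN agents b ON a.agent_id = b.id

Result:
title        | agent
-------------+------
Broken link  | Jack 
Off by one   | Ivan 
Stale cache  | Ivan 
Missing icon | Grace


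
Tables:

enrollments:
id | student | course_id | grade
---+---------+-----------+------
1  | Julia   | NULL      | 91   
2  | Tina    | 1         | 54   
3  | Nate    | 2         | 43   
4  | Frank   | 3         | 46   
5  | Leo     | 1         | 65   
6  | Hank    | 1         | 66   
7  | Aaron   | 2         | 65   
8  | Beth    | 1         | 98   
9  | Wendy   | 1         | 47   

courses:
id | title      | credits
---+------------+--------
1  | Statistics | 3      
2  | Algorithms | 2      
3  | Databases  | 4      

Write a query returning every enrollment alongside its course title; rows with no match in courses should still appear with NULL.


LEFT JOIN keeps every row from enrollments (the left table); where course_id has no match in courses, the course columns become NULL. Walk through each enrollment:
  - enrollment 1 (Julia): course_id=NULL, no match -> kept with NULL
  - enrollment 2 (Tina): course_id=1 -> matches Statistics
  - enrollment 3 (Nate): course_id=2 -> matches Algorithms
  - enrollment 4 (Frank): course_id=3 -> matches Databases
  - enrollment 5 (Leo): course_id=1 -> matches Statistics
  - enrollment 6 (Hank): course_id=1 -> matches Statistics
  - enrollment 7 (Aaron): course_id=2 -> matches Algorithms
  - enrollment 8 (Beth): course_id=1 -> matches Statistics
  - enrollment 9 (Wendy): course_id=1 -> matches Statistics
All 9 rows appear; 1 has NULL course.

SQL:
SELECT a.student, b.title AS course
FROM enrollments a
LEFT JOIN courses b ON a.course_id = b.id

Result:
student | course    
--------+-----------
Julia   | NULL      
Tina    | Statistics
Nate    | Algorithms
Frank   | Databases 
Leo     | Statistics
Hank    | Statistics
Aaron   | Algorithms
Beth    | Statistics
Wendy   | Statistics


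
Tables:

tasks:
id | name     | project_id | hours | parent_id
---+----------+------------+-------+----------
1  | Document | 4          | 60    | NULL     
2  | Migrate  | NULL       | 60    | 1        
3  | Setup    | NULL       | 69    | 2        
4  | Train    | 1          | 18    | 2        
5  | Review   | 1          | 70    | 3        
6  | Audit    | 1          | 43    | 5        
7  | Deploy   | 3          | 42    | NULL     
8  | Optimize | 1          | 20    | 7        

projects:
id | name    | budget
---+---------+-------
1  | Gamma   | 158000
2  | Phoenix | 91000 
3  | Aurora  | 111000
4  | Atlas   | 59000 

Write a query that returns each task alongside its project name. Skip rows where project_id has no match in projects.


INNER JOIN keeps only tasks rows whose project_id matches an id in projects. Walk through each task:
  - task 1 (Document): project_id=4 -> matches Atlas
  - task 2 (Migrate): project_id=NULL, no match -> dropped
  - task 3 (Setup): project_id=NULL, no match -> dropped
  - task 4 (Train): project_id=1 -> matches Gamma
  - task 5 (Review): project_id=1 -> matches Gamma
  - task 6 (Audit): project_id=1 -> matches Gamma
  - task 7 (Deploy): project_id=3 -> matches Aurora
  - task 8 (Optimize): project_id=1 -> matches Gamma
So 2 of 8 rows are dropped.

SQL:
SELECT a.name, b.name AS project
FROM tasks a
INNER JOIN projects b ON a.project_id = b.id

Result:
name     | project
---------+--------
Document | Atlas  
Train    | Gamma  
Review   | Gamma  
Audit    | Gamma  
Deploy   | Aurora 
Optimize | Gamma  


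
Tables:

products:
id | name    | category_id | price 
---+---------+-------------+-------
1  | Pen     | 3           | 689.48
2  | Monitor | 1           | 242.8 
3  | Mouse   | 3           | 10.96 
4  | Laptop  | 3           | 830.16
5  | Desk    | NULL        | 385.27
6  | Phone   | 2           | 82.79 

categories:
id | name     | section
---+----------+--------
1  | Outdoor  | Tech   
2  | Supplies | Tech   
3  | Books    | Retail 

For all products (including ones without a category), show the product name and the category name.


LEFT JOIN keeps every row from products (the left table); where category_id has no match in categories, the category columns become NULL. Walk through each product:
  - product 1 (Pen): category_id=3 -> matches Books
  - product 2 (Monitor): category_id=1 -> matches Outdoor
  - product 3 (Mouse): category_id=3 -> matches Books
  - product 4 (Laptop): category_id=3 -> matches Books
  - product 5 (Desk): category_id=NULL, no match -> kept with NULL
  - product 6 (Phone): category_id=2 -> matches Supplies
All 6 rows appear; 1 has NULL category.

SQL:
SELECT a.name, b.name AS category
FROM products a
LEFT JOIN categories b ON a.category_id = b.id

Result:
name    | category
--------+---------
Pen     | Books   
Monitor | Outdoor 
Mouse   | Books   
Laptop  | Books   
Desk    | NULL    
Phone   | Supplies


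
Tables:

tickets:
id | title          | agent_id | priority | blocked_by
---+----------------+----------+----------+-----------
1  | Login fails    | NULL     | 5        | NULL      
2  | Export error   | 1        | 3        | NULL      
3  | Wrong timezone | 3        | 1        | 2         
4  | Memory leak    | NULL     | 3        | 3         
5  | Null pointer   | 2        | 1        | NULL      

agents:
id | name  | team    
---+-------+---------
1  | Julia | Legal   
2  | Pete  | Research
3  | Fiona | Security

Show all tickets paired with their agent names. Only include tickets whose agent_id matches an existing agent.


INNER JOIN keeps only tickets rows whose agent_id matches an id in agents. Walk through each ticket:
  - ticket 1 (Login fails): agent_id=NULL, no match -> dropped
  - ticket 2 (Export error): agent_id=1 -> matches Julia
  - ticket 3 (Wrong timezone): agent_id=3 -> matches Fiona
  - ticket 4 (Memory leak): agent_id=NULL, no match -> dropped
  - ticket 5 (Null pointer): agent_id=2 -> matches Pete
So 2 of 5 rows are dropped.

SQL:
SELECT a.title, b.name AS agent
FROM tickets a
INNER JOIN agents b ON a.agent_id = b.id

Result:
title          | agent
---------------+------
Export error   | Julia
Wrong timezone | Fiona
Null pointer   | Pete 


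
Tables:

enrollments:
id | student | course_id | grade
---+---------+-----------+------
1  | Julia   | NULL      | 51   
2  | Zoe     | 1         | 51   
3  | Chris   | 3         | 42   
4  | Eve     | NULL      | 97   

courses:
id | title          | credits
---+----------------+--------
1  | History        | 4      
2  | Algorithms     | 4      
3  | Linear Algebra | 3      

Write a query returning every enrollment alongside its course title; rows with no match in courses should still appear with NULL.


LEFT JOIN keeps every row from enrollments (the left table); where course_id has no match in courses, the course columns become NULL. Walk through each enrollment:
  - enrollment 1 (Julia): course_id=NULL, no match -> kept with NULL
  - enrollment 2 (Zoe): course_id=1 -> matches History
  - enrollment 3 (Chris): course_id=3 -> matches Linear Algebra
  - enrollment 4 (Eve): course_id=NULL, no match -> kept with NULL
All 4 rows appear; 2 have NULL course.

SQL:
SELECT a.student, b.title AS course
FROM enrollments a
LEFT JOIN courses b ON a.course_id = b.id

Result:
student | course        
--------+---------------
Julia   | NULL          
Zoe     | History       
Chris   | Linear Algebra
Eve     | NULL          


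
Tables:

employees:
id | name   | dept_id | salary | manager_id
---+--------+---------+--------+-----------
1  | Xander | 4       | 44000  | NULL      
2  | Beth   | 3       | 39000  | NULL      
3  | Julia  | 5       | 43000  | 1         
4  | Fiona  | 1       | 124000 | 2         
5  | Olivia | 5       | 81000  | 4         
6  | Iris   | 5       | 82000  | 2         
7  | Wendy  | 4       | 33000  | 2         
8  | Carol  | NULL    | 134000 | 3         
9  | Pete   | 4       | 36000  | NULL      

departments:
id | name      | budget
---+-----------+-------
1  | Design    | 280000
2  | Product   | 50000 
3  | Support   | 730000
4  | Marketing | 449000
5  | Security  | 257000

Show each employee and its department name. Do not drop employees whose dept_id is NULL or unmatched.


LEFT JOIN keeps every row from employees (the left table); where dept_id has no match in departments, the department columns become NULL. Walk through each employee:
  - employee 1 (Xander): dept_id=4 -> matches Marketing
  - employee 2 (Beth): dept_id=3 -> matches Support
  - employee 3 (Julia): dept_id=5 -> matches Security
  - employee 4 (Fiona): dept_id=1 -> matches Design
  - employee 5 (Olivia): dept_id=5 -> matches Security
  - employee 6 (Iris): dept_id=5 -> matches Security
  - employee 7 (Wendy): dept_id=4 -> matches Marketing
  - employee 8 (Carol): dept_id=NULL, no match -> kept with NULL
  - employee 9 (Pete): dept_id=4 -> matches Marketing
All 9 rows appear; 1 has NULL department.

SQL:
SELECT a.name, b.name AS department
FROM employees a
LEFT JOIN departments b ON a.dept_id = b.id

Result:
name   | department
-------+-----------
Xander | Marketing 
Beth   | Support   
Julia  | Security  
Fiona  | Design    
Olivia | Security  
Iris   | Security  
Wendy  | Marketing 
Carol  | NULL      
Pete   | Marketing 


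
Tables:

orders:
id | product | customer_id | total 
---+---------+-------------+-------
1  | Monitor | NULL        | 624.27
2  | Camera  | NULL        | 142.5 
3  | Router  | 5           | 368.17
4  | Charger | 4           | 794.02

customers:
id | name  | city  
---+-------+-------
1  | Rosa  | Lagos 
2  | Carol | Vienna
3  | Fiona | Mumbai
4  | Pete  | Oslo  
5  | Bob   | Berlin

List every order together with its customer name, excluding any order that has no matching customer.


INNER JOIN keeps only orders rows whose customer_id matches an id in customers. Walk through each order:
  - order 1 (Monitor): customer_id=NULL, no match -> dropped
  - order 2 (Camera): customer_id=NULL, no match -> dropped
  - order 3 (Router): customer_id=5 -> matches Bob
  - order 4 (Charger): customer_id=4 -> matches Pete
So 2 of 4 rows are dropped.

SQL:
SELECT a.product, b.name AS customer
FROM orders a
INNER JOIN customers b ON a.customer_id = b.id

Result:
product | customer
--------+---------
Router  | Bob     
Charger | Pete    


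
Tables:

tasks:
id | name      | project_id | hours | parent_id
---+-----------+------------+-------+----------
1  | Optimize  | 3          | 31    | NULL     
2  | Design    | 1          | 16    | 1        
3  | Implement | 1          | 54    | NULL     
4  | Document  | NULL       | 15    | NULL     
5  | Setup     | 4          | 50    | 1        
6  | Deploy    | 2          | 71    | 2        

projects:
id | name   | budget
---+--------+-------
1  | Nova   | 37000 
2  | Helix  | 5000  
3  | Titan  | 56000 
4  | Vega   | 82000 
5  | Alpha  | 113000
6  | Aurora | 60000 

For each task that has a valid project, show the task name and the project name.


INNER JOIN keeps only tasks rows whose project_id matches an id in projects. Walk through each task:
  - task 1 (Optimize): project_id=3 -> matches Titan
  - task 2 (Design): project_id=1 -> matches Nova
  - task 3 (Implement): project_id=1 -> matches Nova
  - task 4 (Document): project_id=NULL, no match -> dropped
  - task 5 (Setup): project_id=4 -> matches Vega
  - task 6 (Deploy): project_id=2 -> matches Helix
So 1 of 6 rows is dropped.

SQL:
SELECT a.name, b.name AS project
FROM tasks a
INNER JOIN projects b ON a.project_id = b.id

Result:
name      | project
----------+--------
Optimize  | Titan  
Design    | Nova   
Implement | Nova   
Setup     | Vega   
Deploy    | Helix  


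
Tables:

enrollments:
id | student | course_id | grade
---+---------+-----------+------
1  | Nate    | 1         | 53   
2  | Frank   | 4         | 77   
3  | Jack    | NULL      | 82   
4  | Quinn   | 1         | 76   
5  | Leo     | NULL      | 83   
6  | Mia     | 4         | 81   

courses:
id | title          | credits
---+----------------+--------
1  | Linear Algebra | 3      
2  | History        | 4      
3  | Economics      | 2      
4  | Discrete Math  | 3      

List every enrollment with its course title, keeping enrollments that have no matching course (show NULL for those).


LEFT JOIN keeps every row from enrollments (the left table); where course_id has no match in courses, the course columns become NULL. Walk through each enrollment:
  - enrollment 1 (Nate): course_id=1 -> matches Linear Algebra
  - enrollment 2 (Frank): course_id=4 -> matches Discrete Math
  - enrollment 3 (Jack): course_id=NULL, no match -> kept with NULL
  - enrollment 4 (Quinn): course_id=1 -> matches Linear Algebra
  - enrollment 5 (Leo): course_id=NULL, no match -> kept with NULL
  - enrollment 6 (Mia): course_id=4 -> matches Discrete Math
All 6 rows appear; 2 have NULL course.

SQL:
SELECT a.student, b.title AS course
FROM enrollments a
LEFT JOIN courses b ON a.course_id = b.id

Result:
student | course        
--------+---------------
Nate    | Linear Algebra
Frank   | Discrete Math 
Jack    | NULL          
Quinn   | Linear Algebra
Leo     | NULL          
Mia     | Discrete Math 


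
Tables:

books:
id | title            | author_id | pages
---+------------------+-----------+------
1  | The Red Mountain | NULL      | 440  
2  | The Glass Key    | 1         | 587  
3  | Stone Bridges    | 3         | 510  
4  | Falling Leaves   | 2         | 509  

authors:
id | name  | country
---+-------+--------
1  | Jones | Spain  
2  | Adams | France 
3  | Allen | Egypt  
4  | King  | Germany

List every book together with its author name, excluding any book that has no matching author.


INNER JOIN keeps only books rows whose author_id matches an id in authors. Walk through each book:
  - book 1 (The Red Mountain): author_id=NULL, no match -> dropped
  - book 2 (The Glass Key): author_id=1 -> matches Jones
  - book 3 (Stone Bridges): author_id=3 -> matches Allen
  - book 4 (Falling Leaves): author_id=2 -> matches Adams
So 1 of 4 rows is dropped.

SQL:
SELECT a.title, b.name AS author
FROM books a
INNER JOIN authors b ON a.author_id = b.id

Result:
title          | author
---------------+-------
The Glass Key  | Jones 
Stone Bridges  | Allen 
Falling Leaves | Adams 


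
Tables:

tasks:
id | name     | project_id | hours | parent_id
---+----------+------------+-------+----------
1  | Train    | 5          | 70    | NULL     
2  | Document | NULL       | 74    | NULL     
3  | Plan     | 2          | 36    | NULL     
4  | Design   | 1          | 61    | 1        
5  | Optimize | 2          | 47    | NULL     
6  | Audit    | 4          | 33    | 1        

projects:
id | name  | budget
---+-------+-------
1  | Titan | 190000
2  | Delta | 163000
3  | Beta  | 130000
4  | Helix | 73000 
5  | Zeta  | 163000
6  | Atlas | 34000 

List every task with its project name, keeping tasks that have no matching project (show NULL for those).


LEFT JOIN keeps every row from tasks (the left table); where project_id has no match in projects, the project columns become NULL. Walk through each task:
  - task 1 (Train): project_id=5 -> matches Zeta
  - task 2 (Document): project_id=NULL, no match -> kept with NULL
  - task 3 (Plan): project_id=2 -> matches Delta
  - task 4 (Design): project_id=1 -> matches Titan
  - task 5 (Optimize): project_id=2 -> matches Delta
  - task 6 (Audit): project_id=4 -> matches Helix
All 6 rows appear; 1 has NULL project.

SQL:
SELECT a.name, b.name AS project
FROM tasks a
LEFT JOIN projects b ON a.project_id = b.id

Result:
name     | project
---------+--------
Train    | Zeta   
Document | NULL   
Plan     | Delta  
Design   | Titan  
Optimize | Delta  
Audit    | Helix  


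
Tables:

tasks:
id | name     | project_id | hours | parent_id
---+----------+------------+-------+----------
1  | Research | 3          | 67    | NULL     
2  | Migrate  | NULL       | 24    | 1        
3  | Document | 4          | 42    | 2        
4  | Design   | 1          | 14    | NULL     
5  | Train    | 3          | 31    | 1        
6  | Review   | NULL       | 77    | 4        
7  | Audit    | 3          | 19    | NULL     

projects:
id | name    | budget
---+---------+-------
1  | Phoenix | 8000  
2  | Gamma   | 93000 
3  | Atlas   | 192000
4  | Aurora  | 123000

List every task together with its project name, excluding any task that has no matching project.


INNER JOIN keeps only tasks rows whose project_id matches an id in projects. Walk through each task:
  - task 1 (Research): project_id=3 -> matches Atlas
  - task 2 (Migrate): project_id=NULL, no match -> dropped
  - task 3 (Document): project_id=4 -> matches Aurora
  - task 4 (Design): project_id=1 -> matches Phoenix
  - task 5 (Train): project_id=3 -> matches Atlas
  - task 6 (Review): project_id=NULL, no match -> dropped
  - task 7 (Audit): project_id=3 -> matches Atlas
So 2 of 7 rows are dropped.

SQL:
SELECT a.name, b.name AS project
FROM tasks a
INNER JOIN projects b ON a.project_id = b.id

Result:
name     | project
---------+--------
Research | Atlas  
Document | Aurora 
Design   | Phoenix
Train    | Atlas  
Audit    | Atlas  


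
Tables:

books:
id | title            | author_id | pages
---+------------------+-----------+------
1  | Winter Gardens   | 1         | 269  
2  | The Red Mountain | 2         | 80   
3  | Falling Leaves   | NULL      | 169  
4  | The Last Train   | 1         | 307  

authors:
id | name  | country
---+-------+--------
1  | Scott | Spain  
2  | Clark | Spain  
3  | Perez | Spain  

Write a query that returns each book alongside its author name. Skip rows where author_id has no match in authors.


INNER JOIN keeps only books rows whose author_id matches an id in authors. Walk through each book:
  - book 1 (Winter Gardens): author_id=1 -> matches Scott
  - book 2 (The Red Mountain): author_id=2 -> matches Clark
  - book 3 (Falling Leaves): author_id=NULL, no match -> dropped
  - book 4 (The Last Train): author_id=1 -> matches Scott
So 1 of 4 rows is dropped.

SQL:
SELECT a.title, b.name AS author
FROM books a
INNER JOIN authors b ON a.author_id = b.id

Result:
title            | author
-----------------+-------
Winter Gardens   | Scott 
The Red Mountain | Clark 
The Last Train   | Scott 


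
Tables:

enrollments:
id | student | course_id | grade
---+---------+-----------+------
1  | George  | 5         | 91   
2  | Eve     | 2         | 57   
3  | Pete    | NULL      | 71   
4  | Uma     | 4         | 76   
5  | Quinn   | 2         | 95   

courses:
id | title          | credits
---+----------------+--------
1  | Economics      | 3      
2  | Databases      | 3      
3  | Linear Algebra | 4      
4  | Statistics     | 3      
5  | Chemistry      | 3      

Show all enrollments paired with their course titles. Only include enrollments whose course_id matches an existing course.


INNER JOIN keeps only enrollments rows whose course_id matches an id in courses. Walk through each enrollment:
  - enrollment 1 (George): course_id=5 -> matches Chemistry
  - enrollment 2 (Eve): course_id=2 -> matches Databases
  - enrollment 3 (Pete): course_id=NULL, no match -> dropped
  - enrollment 4 (Uma): course_id=4 -> matches Statistics
  - enrollment 5 (Quinn): course_id=2 -> matches Databases
So 1 of 5 rows is dropped.

SQL:
SELECT a.student, b.title AS course
FROM enrollments a
INNER JOIN courses b ON a.course_id = b.id

Result:
student | course    
--------+-----------
George  | Chemistry 
Eve     | Databases 
Uma     | Statistics
Quinn   | Databases 


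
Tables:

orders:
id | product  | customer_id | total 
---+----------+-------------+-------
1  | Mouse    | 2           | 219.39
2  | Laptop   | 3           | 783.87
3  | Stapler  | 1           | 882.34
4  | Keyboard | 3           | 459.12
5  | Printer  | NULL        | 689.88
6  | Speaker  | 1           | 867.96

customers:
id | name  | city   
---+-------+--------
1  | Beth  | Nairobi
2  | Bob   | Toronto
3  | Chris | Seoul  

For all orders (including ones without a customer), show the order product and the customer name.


LEFT JOIN keeps every row from orders (the left table); where customer_id has no match in customers, the customer columns become NULL. Walk through each order:
  - order 1 (Mouse): customer_id=2 -> matches Bob
  - order 2 (Laptop): customer_id=3 -> matches Chris
  - order 3 (Stapler): customer_id=1 -> matches Beth
  - order 4 (Keyboard): customer_id=3 -> matches Chris
  - order 5 (Printer): customer_id=NULL, no match -> kept with NULL
  - order 6 (Speaker): customer_id=1 -> matches Beth
All 6 rows appear; 1 has NULL customer.

SQL:
SELECT a.product, b.name AS customer
FROM orders a
LEFT JOIN customers b ON a.customer_id = b.id

Result:
product  | customer
---------+---------
Mouse    | Bob     
Laptop   | Chris   
Stapler  | Beth    
Keyboard | Chris   
Printer  | NULL    
Speaker  | Beth    
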